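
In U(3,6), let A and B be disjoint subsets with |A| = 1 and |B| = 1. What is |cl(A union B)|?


|A union B| = 1 + 1 = 2 (disjoint).
In U(3,6), cl(S) = S if |S| < 3, else cl(S) = E.
Since 2 < 3, cl(A union B) = A union B.
|cl(A union B)| = 2.

2


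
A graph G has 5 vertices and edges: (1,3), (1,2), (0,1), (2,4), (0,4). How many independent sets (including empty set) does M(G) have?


An independent set in a graphic matroid is an acyclic edge subset.
G has 5 vertices and 5 edges.
Enumerate all 2^5 = 32 subsets, checking for acyclicity.
Total independent sets = 30.

30


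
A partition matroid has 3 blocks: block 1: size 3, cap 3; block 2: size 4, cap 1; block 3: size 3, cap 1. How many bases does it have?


A basis picks exactly ci elements from block i.
Number of bases = product of C(|Si|, ci).
= C(3,3) * C(4,1) * C(3,1)
= 1 * 4 * 3
= 12.

12


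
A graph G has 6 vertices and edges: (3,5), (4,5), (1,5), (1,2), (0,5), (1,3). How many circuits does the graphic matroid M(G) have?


A circuit in a graphic matroid = edge set of a simple cycle.
G has 6 vertices and 6 edges.
Enumerating all minimal edge subsets forming cycles...
Total circuits found: 1.

1


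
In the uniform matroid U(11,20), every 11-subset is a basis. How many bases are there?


Bases of U(11,20) are all 11-element subsets of the 20-element ground set.
Number of bases = C(20,11).
C(20,11) = 20! / (11! * 9!) = 167960.

167960


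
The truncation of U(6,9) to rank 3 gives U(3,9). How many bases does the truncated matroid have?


Truncating U(6,9) to rank 3 gives U(3,9).
Bases of U(3,9) are all 3-element subsets of 9 elements.
Number of bases = C(9,3) = 9! / (3! * 6!) = 84.

84


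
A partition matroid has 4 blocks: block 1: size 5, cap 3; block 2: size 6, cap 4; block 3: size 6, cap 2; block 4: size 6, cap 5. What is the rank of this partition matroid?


Rank of a partition matroid = sum of min(|Si|, ci) for each block.
= min(5,3) + min(6,4) + min(6,2) + min(6,5)
= 3 + 4 + 2 + 5
= 14.

14


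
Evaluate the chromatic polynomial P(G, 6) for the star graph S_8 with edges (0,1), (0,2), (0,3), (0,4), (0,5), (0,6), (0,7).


P(tree, k) = k * (k-1)^(7) for any tree on 8 vertices.
P(6) = 6 * 5^7 = 6 * 78125 = 468750.

468750


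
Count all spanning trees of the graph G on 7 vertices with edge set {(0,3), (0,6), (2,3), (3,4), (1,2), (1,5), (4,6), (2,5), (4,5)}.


By Kirchhoff's matrix tree theorem, the number of spanning trees equals
the determinant of any cofactor of the Laplacian matrix L.
G has 7 vertices and 9 edges.
Computing the (6 x 6) cofactor determinant gives 41.

41


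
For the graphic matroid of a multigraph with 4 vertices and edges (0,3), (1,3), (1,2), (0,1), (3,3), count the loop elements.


In a graphic matroid, a loop is a self-loop edge (u,u) with rank 0.
Examining all 5 edges for self-loops...
Self-loops found: (3,3)
Number of loops = 1.

1


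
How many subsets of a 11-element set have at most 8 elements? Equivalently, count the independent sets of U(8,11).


Independent sets of U(8,11) are all subsets of size <= 8.
Count = C(11,0) + C(11,1) + C(11,2) + C(11,3) + C(11,4) + C(11,5) + C(11,6) + C(11,7) + C(11,8)
     = 1 + 11 + 55 + 165 + 330 + 462 + 462 + 330 + 165
     = 1981.

1981


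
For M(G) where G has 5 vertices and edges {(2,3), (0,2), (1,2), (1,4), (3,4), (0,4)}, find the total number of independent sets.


An independent set in a graphic matroid is an acyclic edge subset.
G has 5 vertices and 6 edges.
Enumerate all 2^6 = 64 subsets, checking for acyclicity.
Total independent sets = 54.

54


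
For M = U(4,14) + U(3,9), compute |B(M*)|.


(M1+M2)* = M1* + M2*.
M1* = U(10,14), bases: C(14,10) = 1001.
M2* = U(6,9), bases: C(9,6) = 84.
|B(M*)| = 1001 * 84 = 84084.

84084


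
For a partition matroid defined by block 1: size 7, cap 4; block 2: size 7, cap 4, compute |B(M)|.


A basis picks exactly ci elements from block i.
Number of bases = product of C(|Si|, ci).
= C(7,4) * C(7,4)
= 35 * 35
= 1225.

1225


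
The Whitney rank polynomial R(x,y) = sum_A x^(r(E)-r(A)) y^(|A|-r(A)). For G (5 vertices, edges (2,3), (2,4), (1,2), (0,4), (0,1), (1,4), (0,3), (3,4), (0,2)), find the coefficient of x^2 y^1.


R(x,y) = sum over A in 2^E of x^(r(E)-r(A)) * y^(|A|-r(A)).
G has 5 vertices, 9 edges. r(E) = 4.
Enumerate all 2^9 = 512 subsets.
Count subsets with r(E)-r(A)=2 and |A|-r(A)=1: 7.

7


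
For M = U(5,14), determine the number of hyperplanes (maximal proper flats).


Hyperplanes of U(5,14) are flats of rank 4.
In a uniform matroid, these are exactly the (4)-element subsets.
Count = (14 choose 4) = 1001.

1001


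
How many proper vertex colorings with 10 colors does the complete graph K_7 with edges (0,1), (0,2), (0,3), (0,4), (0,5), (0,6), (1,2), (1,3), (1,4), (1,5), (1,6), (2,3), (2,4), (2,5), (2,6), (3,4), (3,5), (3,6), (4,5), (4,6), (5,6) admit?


P(K_7, k) = k(k-1)(k-2)...(k-6).
P(10) = (10) * (9) * (8) * (7) * (6) * (5) * (4) = 604800.

604800


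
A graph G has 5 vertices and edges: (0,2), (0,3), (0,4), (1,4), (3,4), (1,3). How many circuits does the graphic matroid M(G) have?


A circuit in a graphic matroid = edge set of a simple cycle.
G has 5 vertices and 6 edges.
Enumerating all minimal edge subsets forming cycles...
Total circuits found: 3.

3


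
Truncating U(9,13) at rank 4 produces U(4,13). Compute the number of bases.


Truncating U(9,13) to rank 4 gives U(4,13).
Bases of U(4,13) are all 4-element subsets of 13 elements.
Number of bases = C(13,4) = 13! / (4! * 9!) = 715.

715


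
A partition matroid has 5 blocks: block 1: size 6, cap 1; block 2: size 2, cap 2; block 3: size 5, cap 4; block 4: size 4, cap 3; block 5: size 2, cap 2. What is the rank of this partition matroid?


Rank of a partition matroid = sum of min(|Si|, ci) for each block.
= min(6,1) + min(2,2) + min(5,4) + min(4,3) + min(2,2)
= 1 + 2 + 4 + 3 + 2
= 12.

12


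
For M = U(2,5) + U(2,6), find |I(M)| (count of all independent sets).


For a direct sum, |I(M1+M2)| = |I(M1)| * |I(M2)|.
|I(U(2,5))| = sum C(5,k) for k=0..2 = 16.
|I(U(2,6))| = sum C(6,k) for k=0..2 = 22.
Total = 16 * 22 = 352.

352


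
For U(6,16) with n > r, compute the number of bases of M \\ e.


Deleting e from U(6,16) gives U(6,15) since n > r.
Bases of U(6,15) = C(15,6) = 15! / (6! * 9!) = 5005.

5005


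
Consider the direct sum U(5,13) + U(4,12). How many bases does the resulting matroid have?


Bases of a direct sum M1 + M2: |B| = |B(M1)| * |B(M2)|.
|B(U(5,13))| = C(13,5) = 1287.
|B(U(4,12))| = C(12,4) = 495.
Total bases = 1287 * 495 = 637065.

637065


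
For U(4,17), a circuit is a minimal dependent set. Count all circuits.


In U(4,17), circuits are the (5)-element subsets.
Any set of 5 elements is dependent, and removing any one element gives
an independent set of size 4, so it is a minimal dependent set.
Number of circuits = C(17,5) = 17! / (5! * 12!) = 6188.

6188


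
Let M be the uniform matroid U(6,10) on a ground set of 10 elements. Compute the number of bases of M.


Bases of U(6,10) are all 6-element subsets of the 10-element ground set.
Number of bases = C(10,6).
C(10,6) = 210.

210


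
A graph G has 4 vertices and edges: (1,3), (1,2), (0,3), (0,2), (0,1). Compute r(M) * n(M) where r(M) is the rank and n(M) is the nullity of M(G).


r(M) = |V| - c = 4 - 1 = 3.
nullity = |E| - r(M) = 5 - 3 = 2.
Product = 3 * 2 = 6.

6


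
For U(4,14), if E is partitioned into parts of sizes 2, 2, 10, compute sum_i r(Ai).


r(Ai) = min(|Ai|, 4) for each part.
Sum = min(2,4) + min(2,4) + min(10,4)
    = 2 + 2 + 4
    = 8.

8


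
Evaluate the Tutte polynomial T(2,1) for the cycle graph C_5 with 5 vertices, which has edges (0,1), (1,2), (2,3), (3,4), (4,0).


T(C_5; x,y) = x + x^2 + ... + x^(4) + y.
T(2,1) = 2^1 + 2^2 + 2^3 + 2^4 + 1
= 2 + 4 + 8 + 16 + 1
= 31.

31


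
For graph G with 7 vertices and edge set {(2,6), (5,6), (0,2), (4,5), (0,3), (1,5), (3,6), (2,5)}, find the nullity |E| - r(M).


Cycle rank (nullity) = |E| - r(M) = |E| - (|V| - c).
|E| = 8, |V| = 7, c = 1.
Nullity = 8 - (7 - 1) = 8 - 6 = 2.

2


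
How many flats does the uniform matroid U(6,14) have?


Flats of U(6,14): every subset of size < 6 is a flat, plus E itself.
Count = C(14,0) + C(14,1) + C(14,2) + C(14,3) + C(14,4) + C(14,5) + 1
     = 1 + 14 + 91 + 364 + 1001 + 2002 + 1
     = 3474.

3474


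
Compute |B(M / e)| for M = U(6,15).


Contracting e from U(6,15) gives U(5,14).
Bases of U(5,14) = C(14,5) = 2002.

2002


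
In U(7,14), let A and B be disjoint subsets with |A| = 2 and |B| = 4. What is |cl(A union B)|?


|A union B| = 2 + 4 = 6 (disjoint).
In U(7,14), cl(S) = S if |S| < 7, else cl(S) = E.
Since 6 < 7, cl(A union B) = A union B.
|cl(A union B)| = 6.

6


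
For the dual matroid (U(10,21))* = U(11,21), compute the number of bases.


The dual of U(r,n) is U(n-r, n) = U(11,21).
Bases of U(11,21) are all (11)-element subsets.
|B(M*)| = C(21,11) = 352716.

352716


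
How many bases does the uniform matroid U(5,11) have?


Bases of U(5,11) are all 5-element subsets of the 11-element ground set.
Number of bases = C(11,5).
(11 choose 5) = 462.

462


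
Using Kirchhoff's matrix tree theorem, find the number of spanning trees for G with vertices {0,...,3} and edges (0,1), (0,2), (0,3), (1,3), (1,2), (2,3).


By Kirchhoff's matrix tree theorem, the number of spanning trees equals
the determinant of any cofactor of the Laplacian matrix L.
G has 4 vertices and 6 edges.
Computing the (3 x 3) cofactor determinant gives 16.

16


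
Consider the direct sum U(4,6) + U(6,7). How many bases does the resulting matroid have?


Bases of a direct sum M1 + M2: |B| = |B(M1)| * |B(M2)|.
|B(U(4,6))| = C(6,4) = 15.
|B(U(6,7))| = C(7,6) = 7.
Total bases = 15 * 7 = 105.

105


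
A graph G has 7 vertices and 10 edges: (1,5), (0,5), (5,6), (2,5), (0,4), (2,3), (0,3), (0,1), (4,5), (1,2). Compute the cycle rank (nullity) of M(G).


Cycle rank (nullity) = |E| - r(M) = |E| - (|V| - c).
|E| = 10, |V| = 7, c = 1.
Nullity = 10 - (7 - 1) = 10 - 6 = 4.

4


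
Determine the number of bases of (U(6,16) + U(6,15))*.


(M1+M2)* = M1* + M2*.
M1* = U(10,16), bases: C(16,10) = 8008.
M2* = U(9,15), bases: C(15,9) = 5005.
|B(M*)| = 8008 * 5005 = 40080040.

40080040


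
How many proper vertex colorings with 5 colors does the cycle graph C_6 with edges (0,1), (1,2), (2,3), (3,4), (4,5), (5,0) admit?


P(C_6, k) = (k-1)^6 + (-1)^6*(k-1).
P(5) = (4)^6 + 4
= 4096 + 4 = 4100.

4100


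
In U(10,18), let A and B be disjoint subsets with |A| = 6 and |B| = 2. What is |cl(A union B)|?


|A union B| = 6 + 2 = 8 (disjoint).
In U(10,18), cl(S) = S if |S| < 10, else cl(S) = E.
Since 8 < 10, cl(A union B) = A union B.
|cl(A union B)| = 8.

8


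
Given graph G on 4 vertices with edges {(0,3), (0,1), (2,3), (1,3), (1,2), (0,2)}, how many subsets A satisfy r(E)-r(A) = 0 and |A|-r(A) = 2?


R(x,y) = sum over A in 2^E of x^(r(E)-r(A)) * y^(|A|-r(A)).
G has 4 vertices, 6 edges. r(E) = 3.
Enumerate all 2^6 = 64 subsets.
Count subsets with r(E)-r(A)=0 and |A|-r(A)=2: 6.

6


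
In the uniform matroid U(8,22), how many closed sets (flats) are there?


Flats of U(8,22): every subset of size < 8 is a flat, plus E itself.
Count = C(22,0) + C(22,1) + C(22,2) + C(22,3) + C(22,4) + C(22,5) + C(22,6) + C(22,7) + 1
     = 1 + 22 + 231 + 1540 + 7315 + 26334 + 74613 + 170544 + 1
     = 280601.

280601


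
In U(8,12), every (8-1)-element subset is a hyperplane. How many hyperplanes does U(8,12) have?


Hyperplanes of U(8,12) are flats of rank 7.
In a uniform matroid, these are exactly the (7)-element subsets.
Count = (12 choose 7) = 792.

792


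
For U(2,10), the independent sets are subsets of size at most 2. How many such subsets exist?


Independent sets of U(2,10) are all subsets of size <= 2.
Count = C(10,0) + C(10,1) + C(10,2)
     = 1 + 10 + 45
     = 56.

56


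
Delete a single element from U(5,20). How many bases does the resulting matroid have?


Deleting e from U(5,20) gives U(5,19) since n > r.
Bases of U(5,19) = C(19,5) = 19! / (5! * 14!) = 11628.

11628


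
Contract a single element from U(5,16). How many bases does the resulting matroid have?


Contracting e from U(5,16) gives U(4,15).
Bases of U(4,15) = C(15,4) = 15! / (4! * 11!) = 1365.

1365


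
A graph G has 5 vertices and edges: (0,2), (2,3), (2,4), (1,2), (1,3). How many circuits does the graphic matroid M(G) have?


A circuit in a graphic matroid = edge set of a simple cycle.
G has 5 vertices and 5 edges.
Enumerating all minimal edge subsets forming cycles...
Total circuits found: 1.

1


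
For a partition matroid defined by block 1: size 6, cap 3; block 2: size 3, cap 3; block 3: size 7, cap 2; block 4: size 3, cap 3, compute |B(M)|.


A basis picks exactly ci elements from block i.
Number of bases = product of C(|Si|, ci).
= C(6,3) * C(3,3) * C(7,2) * C(3,3)
= 20 * 1 * 21 * 1
= 420.

420


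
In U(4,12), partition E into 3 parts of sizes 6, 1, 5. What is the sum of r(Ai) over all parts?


r(Ai) = min(|Ai|, 4) for each part.
Sum = min(6,4) + min(1,4) + min(5,4)
    = 4 + 1 + 4
    = 9.

9


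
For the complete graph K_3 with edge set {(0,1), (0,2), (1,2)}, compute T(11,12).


T(K_3; x,y) = x^2 + x + y.
T(11,12) = 121 + 11 + 12 = 144.

144


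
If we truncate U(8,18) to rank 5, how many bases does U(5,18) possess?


Truncating U(8,18) to rank 5 gives U(5,18).
Bases of U(5,18) are all 5-element subsets of 18 elements.
Number of bases = C(18,5) = 18! / (5! * 13!) = 8568.

8568


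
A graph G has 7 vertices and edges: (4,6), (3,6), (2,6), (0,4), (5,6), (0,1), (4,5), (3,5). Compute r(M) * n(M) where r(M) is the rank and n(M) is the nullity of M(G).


r(M) = |V| - c = 7 - 1 = 6.
nullity = |E| - r(M) = 8 - 6 = 2.
Product = 6 * 2 = 12.

12


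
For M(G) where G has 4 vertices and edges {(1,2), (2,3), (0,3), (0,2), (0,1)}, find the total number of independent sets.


An independent set in a graphic matroid is an acyclic edge subset.
G has 4 vertices and 5 edges.
Enumerate all 2^5 = 32 subsets, checking for acyclicity.
Total independent sets = 24.

24


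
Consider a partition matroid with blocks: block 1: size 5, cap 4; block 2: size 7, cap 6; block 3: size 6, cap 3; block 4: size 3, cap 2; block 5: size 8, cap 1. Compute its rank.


Rank of a partition matroid = sum of min(|Si|, ci) for each block.
= min(5,4) + min(7,6) + min(6,3) + min(3,2) + min(8,1)
= 4 + 6 + 3 + 2 + 1
= 16.

16


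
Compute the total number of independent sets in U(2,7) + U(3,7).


For a direct sum, |I(M1+M2)| = |I(M1)| * |I(M2)|.
|I(U(2,7))| = sum C(7,k) for k=0..2 = 29.
|I(U(3,7))| = sum C(7,k) for k=0..3 = 64.
Total = 29 * 64 = 1856.

1856


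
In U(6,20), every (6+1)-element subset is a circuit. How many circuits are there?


In U(6,20), circuits are the (7)-element subsets.
Any set of 7 elements is dependent, and removing any one element gives
an independent set of size 6, so it is a minimal dependent set.
Number of circuits = C(20,7) = 77520.

77520


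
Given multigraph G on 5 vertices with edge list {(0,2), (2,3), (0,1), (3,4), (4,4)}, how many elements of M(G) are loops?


In a graphic matroid, a loop is a self-loop edge (u,u) with rank 0.
Examining all 5 edges for self-loops...
Self-loops found: (4,4)
Number of loops = 1.

1


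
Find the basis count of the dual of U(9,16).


The dual of U(r,n) is U(n-r, n) = U(7,16).
Bases of U(7,16) are all (7)-element subsets.
|B(M*)| = C(16,7) = 16! / (7! * 9!) = 11440.

11440


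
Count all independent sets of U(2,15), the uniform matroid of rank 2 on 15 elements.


Independent sets of U(2,15) are all subsets of size <= 2.
Count = (15 choose 0) + (15 choose 1) + (15 choose 2)
     = 1 + 15 + 105
     = 121.

121


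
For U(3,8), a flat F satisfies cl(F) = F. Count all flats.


Flats of U(3,8): every subset of size < 3 is a flat, plus E itself.
Count = (8 choose 0) + (8 choose 1) + (8 choose 2) + 1
     = 1 + 8 + 28 + 1
     = 38.

38


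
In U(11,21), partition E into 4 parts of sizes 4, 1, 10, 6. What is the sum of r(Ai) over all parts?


r(Ai) = min(|Ai|, 11) for each part.
Sum = min(4,11) + min(1,11) + min(10,11) + min(6,11)
    = 4 + 1 + 10 + 6
    = 21.

21


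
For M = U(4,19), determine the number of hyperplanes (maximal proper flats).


Hyperplanes of U(4,19) are flats of rank 3.
In a uniform matroid, these are exactly the (3)-element subsets.
Count = C(19,3) = 19! / (3! * 16!) = 969.

969


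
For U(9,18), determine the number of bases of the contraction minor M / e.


Contracting e from U(9,18) gives U(8,17).
Bases of U(8,17) = (17 choose 8) = 24310.

24310


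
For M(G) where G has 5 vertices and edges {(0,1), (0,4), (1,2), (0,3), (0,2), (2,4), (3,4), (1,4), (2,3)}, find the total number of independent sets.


An independent set in a graphic matroid is an acyclic edge subset.
G has 5 vertices and 9 edges.
Enumerate all 2^9 = 512 subsets, checking for acyclicity.
Total independent sets = 198.

198


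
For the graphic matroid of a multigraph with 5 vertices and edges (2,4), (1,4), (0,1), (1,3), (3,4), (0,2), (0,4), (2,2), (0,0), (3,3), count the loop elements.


In a graphic matroid, a loop is a self-loop edge (u,u) with rank 0.
Examining all 10 edges for self-loops...
Self-loops found: (2,2), (0,0), (3,3)
Number of loops = 3.

3


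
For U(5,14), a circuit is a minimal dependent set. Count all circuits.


In U(5,14), circuits are the (6)-element subsets.
Any set of 6 elements is dependent, and removing any one element gives
an independent set of size 5, so it is a minimal dependent set.
Number of circuits = C(14,6) = 14! / (6! * 8!) = 3003.

3003


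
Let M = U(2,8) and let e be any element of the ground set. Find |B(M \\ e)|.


Deleting e from U(2,8) gives U(2,7) since n > r.
Bases of U(2,7) = C(7,2) = 7! / (2! * 5!) = 21.

21


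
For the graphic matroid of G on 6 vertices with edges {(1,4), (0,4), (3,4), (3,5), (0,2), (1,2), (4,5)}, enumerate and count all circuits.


A circuit in a graphic matroid = edge set of a simple cycle.
G has 6 vertices and 7 edges.
Enumerating all minimal edge subsets forming cycles...
Total circuits found: 2.

2


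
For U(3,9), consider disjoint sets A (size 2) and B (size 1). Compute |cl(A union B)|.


|A union B| = 2 + 1 = 3 (disjoint).
In U(3,9), cl(S) = S if |S| < 3, else cl(S) = E.
Since 3 >= 3, cl(A union B) = E.
|cl(A union B)| = 9.

9


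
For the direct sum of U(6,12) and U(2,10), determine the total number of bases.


Bases of a direct sum M1 + M2: |B| = |B(M1)| * |B(M2)|.
|B(U(6,12))| = C(12,6) = 924.
|B(U(2,10))| = C(10,2) = 45.
Total bases = 924 * 45 = 41580.

41580


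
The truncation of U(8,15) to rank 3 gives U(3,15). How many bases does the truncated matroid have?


Truncating U(8,15) to rank 3 gives U(3,15).
Bases of U(3,15) are all 3-element subsets of 15 elements.
Number of bases = (15 choose 3) = 455.

455


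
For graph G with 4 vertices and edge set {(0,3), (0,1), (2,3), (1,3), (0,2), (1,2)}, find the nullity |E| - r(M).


Cycle rank (nullity) = |E| - r(M) = |E| - (|V| - c).
|E| = 6, |V| = 4, c = 1.
Nullity = 6 - (4 - 1) = 6 - 3 = 3.

3


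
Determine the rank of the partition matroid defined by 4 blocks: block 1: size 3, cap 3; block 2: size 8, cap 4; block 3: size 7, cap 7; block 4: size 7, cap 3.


Rank of a partition matroid = sum of min(|Si|, ci) for each block.
= min(3,3) + min(8,4) + min(7,7) + min(7,3)
= 3 + 4 + 7 + 3
= 17.

17


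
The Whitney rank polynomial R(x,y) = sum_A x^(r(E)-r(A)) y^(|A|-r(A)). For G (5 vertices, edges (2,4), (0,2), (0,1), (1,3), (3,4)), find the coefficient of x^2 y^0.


R(x,y) = sum over A in 2^E of x^(r(E)-r(A)) * y^(|A|-r(A)).
G has 5 vertices, 5 edges. r(E) = 4.
Enumerate all 2^5 = 32 subsets.
Count subsets with r(E)-r(A)=2 and |A|-r(A)=0: 10.

10


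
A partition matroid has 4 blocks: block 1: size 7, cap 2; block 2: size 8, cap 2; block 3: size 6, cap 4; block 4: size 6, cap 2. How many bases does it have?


A basis picks exactly ci elements from block i.
Number of bases = product of C(|Si|, ci).
= C(7,2) * C(8,2) * C(6,4) * C(6,2)
= 21 * 28 * 15 * 15
= 132300.

132300


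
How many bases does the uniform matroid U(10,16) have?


Bases of U(10,16) are all 10-element subsets of the 16-element ground set.
Number of bases = C(16,10).
(16 choose 10) = 8008.

8008


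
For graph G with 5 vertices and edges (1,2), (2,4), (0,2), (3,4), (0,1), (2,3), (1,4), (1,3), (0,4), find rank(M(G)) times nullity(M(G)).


r(M) = |V| - c = 5 - 1 = 4.
nullity = |E| - r(M) = 9 - 4 = 5.
Product = 4 * 5 = 20.

20


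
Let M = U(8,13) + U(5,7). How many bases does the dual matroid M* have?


(M1+M2)* = M1* + M2*.
M1* = U(5,13), bases: C(13,5) = 1287.
M2* = U(2,7), bases: C(7,2) = 21.
|B(M*)| = 1287 * 21 = 27027.

27027


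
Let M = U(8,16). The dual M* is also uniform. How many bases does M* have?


The dual of U(r,n) is U(n-r, n) = U(8,16).
Bases of U(8,16) are all (8)-element subsets.
|B(M*)| = C(16,8) = 16! / (8! * 8!) = 12870.

12870


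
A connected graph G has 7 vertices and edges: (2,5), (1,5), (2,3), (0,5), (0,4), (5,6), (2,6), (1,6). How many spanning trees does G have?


By Kirchhoff's matrix tree theorem, the number of spanning trees equals
the determinant of any cofactor of the Laplacian matrix L.
G has 7 vertices and 8 edges.
Computing the (6 x 6) cofactor determinant gives 8.

8


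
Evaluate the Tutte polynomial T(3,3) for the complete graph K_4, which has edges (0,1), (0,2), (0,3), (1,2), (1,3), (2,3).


T(K_4; x,y) = x^3 + 3x^2 + 4xy + 2x + y^3 + 3y^2 + 2y.
Substituting x=3, y=3:
= 27 + 27 + 36 + 6 + 27 + 27 + 6
= 156.

156


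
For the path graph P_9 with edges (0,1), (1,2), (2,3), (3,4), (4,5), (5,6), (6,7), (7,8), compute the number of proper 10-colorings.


P(P_9, k) = k * (k-1)^(8).
P(10) = 10 * 9^8 = 10 * 43046721 = 430467210.

430467210


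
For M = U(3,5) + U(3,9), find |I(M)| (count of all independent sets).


For a direct sum, |I(M1+M2)| = |I(M1)| * |I(M2)|.
|I(U(3,5))| = sum C(5,k) for k=0..3 = 26.
|I(U(3,9))| = sum C(9,k) for k=0..3 = 130.
Total = 26 * 130 = 3380.

3380


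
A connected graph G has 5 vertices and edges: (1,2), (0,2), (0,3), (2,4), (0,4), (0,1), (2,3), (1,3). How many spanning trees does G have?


By Kirchhoff's matrix tree theorem, the number of spanning trees equals
the determinant of any cofactor of the Laplacian matrix L.
G has 5 vertices and 8 edges.
Computing the (4 x 4) cofactor determinant gives 40.

40


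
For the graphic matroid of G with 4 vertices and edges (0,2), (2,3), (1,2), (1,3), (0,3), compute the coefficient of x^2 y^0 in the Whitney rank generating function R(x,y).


R(x,y) = sum over A in 2^E of x^(r(E)-r(A)) * y^(|A|-r(A)).
G has 4 vertices, 5 edges. r(E) = 3.
Enumerate all 2^5 = 32 subsets.
Count subsets with r(E)-r(A)=2 and |A|-r(A)=0: 5.

5


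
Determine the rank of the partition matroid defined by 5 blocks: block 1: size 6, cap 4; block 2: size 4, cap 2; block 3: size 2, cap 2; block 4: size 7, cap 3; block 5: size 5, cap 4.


Rank of a partition matroid = sum of min(|Si|, ci) for each block.
= min(6,4) + min(4,2) + min(2,2) + min(7,3) + min(5,4)
= 4 + 2 + 2 + 3 + 4
= 15.

15


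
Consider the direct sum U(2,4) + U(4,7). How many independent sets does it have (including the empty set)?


For a direct sum, |I(M1+M2)| = |I(M1)| * |I(M2)|.
|I(U(2,4))| = sum C(4,k) for k=0..2 = 11.
|I(U(4,7))| = sum C(7,k) for k=0..4 = 99.
Total = 11 * 99 = 1089.

1089


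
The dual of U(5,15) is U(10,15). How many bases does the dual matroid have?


The dual of U(r,n) is U(n-r, n) = U(10,15).
Bases of U(10,15) are all (10)-element subsets.
|B(M*)| = (15 choose 10) = 3003.

3003


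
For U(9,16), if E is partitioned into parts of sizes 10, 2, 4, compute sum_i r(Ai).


r(Ai) = min(|Ai|, 9) for each part.
Sum = min(10,9) + min(2,9) + min(4,9)
    = 9 + 2 + 4
    = 15.

15


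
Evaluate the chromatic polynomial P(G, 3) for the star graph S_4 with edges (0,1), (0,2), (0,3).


P(tree, k) = k * (k-1)^(3) for any tree on 4 vertices.
P(3) = 3 * 2^3 = 3 * 8 = 24.

24


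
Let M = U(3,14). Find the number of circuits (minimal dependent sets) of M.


In U(3,14), circuits are the (4)-element subsets.
Any set of 4 elements is dependent, and removing any one element gives
an independent set of size 3, so it is a minimal dependent set.
Number of circuits = (14 choose 4) = 1001.

1001


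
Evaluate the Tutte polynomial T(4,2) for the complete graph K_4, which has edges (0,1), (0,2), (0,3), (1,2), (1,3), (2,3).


T(K_4; x,y) = x^3 + 3x^2 + 4xy + 2x + y^3 + 3y^2 + 2y.
Substituting x=4, y=2:
= 64 + 48 + 32 + 8 + 8 + 12 + 4
= 176.

176


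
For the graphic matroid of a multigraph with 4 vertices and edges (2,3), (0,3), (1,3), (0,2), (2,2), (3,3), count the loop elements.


In a graphic matroid, a loop is a self-loop edge (u,u) with rank 0.
Examining all 6 edges for self-loops...
Self-loops found: (2,2), (3,3)
Number of loops = 2.

2


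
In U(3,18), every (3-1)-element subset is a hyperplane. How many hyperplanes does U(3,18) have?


Hyperplanes of U(3,18) are flats of rank 2.
In a uniform matroid, these are exactly the (2)-element subsets.
Count = (18 choose 2) = 153.

153


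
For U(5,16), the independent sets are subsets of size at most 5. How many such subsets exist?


Independent sets of U(5,16) are all subsets of size <= 5.
Count = (16 choose 0) + (16 choose 1) + (16 choose 2) + (16 choose 3) + (16 choose 4) + (16 choose 5)
     = 1 + 16 + 120 + 560 + 1820 + 4368
     = 6885.

6885


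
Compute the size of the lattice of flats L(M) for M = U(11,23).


Flats of U(11,23): every subset of size < 11 is a flat, plus E itself.
Count = C(23,0) + C(23,1) + C(23,2) + C(23,3) + C(23,4) + C(23,5) + C(23,6) + C(23,7) + C(23,8) + C(23,9) + C(23,10) + 1
     = 1 + 23 + 253 + 1771 + 8855 + 33649 + 100947 + 245157 + 490314 + 817190 + 1144066 + 1
     = 2842227.

2842227


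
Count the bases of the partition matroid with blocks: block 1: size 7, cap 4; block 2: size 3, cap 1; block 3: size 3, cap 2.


A basis picks exactly ci elements from block i.
Number of bases = product of C(|Si|, ci).
= C(7,4) * C(3,1) * C(3,2)
= 35 * 3 * 3
= 315.

315


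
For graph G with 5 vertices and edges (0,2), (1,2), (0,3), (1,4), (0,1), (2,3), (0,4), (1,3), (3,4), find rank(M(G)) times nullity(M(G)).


r(M) = |V| - c = 5 - 1 = 4.
nullity = |E| - r(M) = 9 - 4 = 5.
Product = 4 * 5 = 20.

20


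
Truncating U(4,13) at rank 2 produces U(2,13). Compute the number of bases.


Truncating U(4,13) to rank 2 gives U(2,13).
Bases of U(2,13) are all 2-element subsets of 13 elements.
Number of bases = C(13,2) = (13 * 12) / (1 * 2) = 78.

78


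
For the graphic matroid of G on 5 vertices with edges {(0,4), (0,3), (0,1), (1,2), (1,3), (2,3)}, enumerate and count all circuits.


A circuit in a graphic matroid = edge set of a simple cycle.
G has 5 vertices and 6 edges.
Enumerating all minimal edge subsets forming cycles...
Total circuits found: 3.

3


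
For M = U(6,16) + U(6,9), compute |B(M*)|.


(M1+M2)* = M1* + M2*.
M1* = U(10,16), bases: C(16,10) = 8008.
M2* = U(3,9), bases: C(9,3) = 84.
|B(M*)| = 8008 * 84 = 672672.

672672


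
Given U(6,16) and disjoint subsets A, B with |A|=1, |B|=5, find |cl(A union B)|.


|A union B| = 1 + 5 = 6 (disjoint).
In U(6,16), cl(S) = S if |S| < 6, else cl(S) = E.
Since 6 >= 6, cl(A union B) = E.
|cl(A union B)| = 16.

16


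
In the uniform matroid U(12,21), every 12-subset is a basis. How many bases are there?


Bases of U(12,21) are all 12-element subsets of the 21-element ground set.
Number of bases = C(21,12).
C(21,12) = 21! / (12! * 9!) = 293930.

293930


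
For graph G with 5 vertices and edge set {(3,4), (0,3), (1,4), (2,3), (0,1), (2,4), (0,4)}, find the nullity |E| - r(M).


Cycle rank (nullity) = |E| - r(M) = |E| - (|V| - c).
|E| = 7, |V| = 5, c = 1.
Nullity = 7 - (5 - 1) = 7 - 4 = 3.

3


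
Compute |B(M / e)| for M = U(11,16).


Contracting e from U(11,16) gives U(10,15).
Bases of U(10,15) = C(15,10) = 15! / (10! * 5!) = 3003.

3003


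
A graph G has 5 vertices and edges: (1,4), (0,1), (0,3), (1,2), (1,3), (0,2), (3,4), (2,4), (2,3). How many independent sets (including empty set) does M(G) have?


An independent set in a graphic matroid is an acyclic edge subset.
G has 5 vertices and 9 edges.
Enumerate all 2^9 = 512 subsets, checking for acyclicity.
Total independent sets = 198.

198


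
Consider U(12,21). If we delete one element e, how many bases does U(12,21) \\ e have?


Deleting e from U(12,21) gives U(12,20) since n > r.
Bases of U(12,20) = (20 choose 12) = 125970.

125970


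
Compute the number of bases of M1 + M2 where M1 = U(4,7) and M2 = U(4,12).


Bases of a direct sum M1 + M2: |B| = |B(M1)| * |B(M2)|.
|B(U(4,7))| = C(7,4) = 35.
|B(U(4,12))| = C(12,4) = 495.
Total bases = 35 * 495 = 17325.

17325


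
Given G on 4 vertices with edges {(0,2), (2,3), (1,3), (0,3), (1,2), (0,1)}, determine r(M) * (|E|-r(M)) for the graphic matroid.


r(M) = |V| - c = 4 - 1 = 3.
nullity = |E| - r(M) = 6 - 3 = 3.
Product = 3 * 3 = 9.

9


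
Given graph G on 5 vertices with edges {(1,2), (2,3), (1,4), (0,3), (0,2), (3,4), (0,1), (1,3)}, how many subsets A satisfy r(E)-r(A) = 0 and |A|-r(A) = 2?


R(x,y) = sum over A in 2^E of x^(r(E)-r(A)) * y^(|A|-r(A)).
G has 5 vertices, 8 edges. r(E) = 4.
Enumerate all 2^8 = 256 subsets.
Count subsets with r(E)-r(A)=0 and |A|-r(A)=2: 27.

27


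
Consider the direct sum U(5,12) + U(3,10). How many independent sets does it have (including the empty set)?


For a direct sum, |I(M1+M2)| = |I(M1)| * |I(M2)|.
|I(U(5,12))| = sum C(12,k) for k=0..5 = 1586.
|I(U(3,10))| = sum C(10,k) for k=0..3 = 176.
Total = 1586 * 176 = 279136.

279136


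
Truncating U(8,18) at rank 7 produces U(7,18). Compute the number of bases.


Truncating U(8,18) to rank 7 gives U(7,18).
Bases of U(7,18) are all 7-element subsets of 18 elements.
Number of bases = C(18,7) = 18! / (7! * 11!) = 31824.

31824


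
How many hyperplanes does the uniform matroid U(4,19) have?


Hyperplanes of U(4,19) are flats of rank 3.
In a uniform matroid, these are exactly the (3)-element subsets.
Count = (19 choose 3) = 969.

969


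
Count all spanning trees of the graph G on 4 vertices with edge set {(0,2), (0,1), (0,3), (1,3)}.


By Kirchhoff's matrix tree theorem, the number of spanning trees equals
the determinant of any cofactor of the Laplacian matrix L.
G has 4 vertices and 4 edges.
Computing the (3 x 3) cofactor determinant gives 3.

3


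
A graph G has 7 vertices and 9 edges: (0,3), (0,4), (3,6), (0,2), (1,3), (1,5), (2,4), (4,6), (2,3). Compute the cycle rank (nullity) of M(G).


Cycle rank (nullity) = |E| - r(M) = |E| - (|V| - c).
|E| = 9, |V| = 7, c = 1.
Nullity = 9 - (7 - 1) = 9 - 6 = 3.

3


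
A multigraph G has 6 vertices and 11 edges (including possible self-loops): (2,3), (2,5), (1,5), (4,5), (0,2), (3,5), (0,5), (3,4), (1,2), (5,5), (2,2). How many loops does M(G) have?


In a graphic matroid, a loop is a self-loop edge (u,u) with rank 0.
Examining all 11 edges for self-loops...
Self-loops found: (5,5), (2,2)
Number of loops = 2.

2


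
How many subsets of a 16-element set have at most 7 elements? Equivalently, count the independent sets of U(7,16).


Independent sets of U(7,16) are all subsets of size <= 7.
Count = (16 choose 0) + (16 choose 1) + (16 choose 2) + (16 choose 3) + (16 choose 4) + (16 choose 5) + (16 choose 6) + (16 choose 7)
     = 1 + 16 + 120 + 560 + 1820 + 4368 + 8008 + 11440
     = 26333.

26333


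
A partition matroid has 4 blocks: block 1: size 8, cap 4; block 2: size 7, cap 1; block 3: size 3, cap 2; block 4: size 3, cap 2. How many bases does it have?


A basis picks exactly ci elements from block i.
Number of bases = product of C(|Si|, ci).
= C(8,4) * C(7,1) * C(3,2) * C(3,2)
= 70 * 7 * 3 * 3
= 4410.

4410


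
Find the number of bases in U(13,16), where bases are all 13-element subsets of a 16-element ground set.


Bases of U(13,16) are all 13-element subsets of the 16-element ground set.
Number of bases = C(16,13).
C(16,13) = 16! / (13! * 3!) = 560.

560


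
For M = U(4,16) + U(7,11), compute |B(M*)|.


(M1+M2)* = M1* + M2*.
M1* = U(12,16), bases: C(16,12) = 1820.
M2* = U(4,11), bases: C(11,4) = 330.
|B(M*)| = 1820 * 330 = 600600.

600600


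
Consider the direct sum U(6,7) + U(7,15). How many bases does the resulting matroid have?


Bases of a direct sum M1 + M2: |B| = |B(M1)| * |B(M2)|.
|B(U(6,7))| = C(7,6) = 7.
|B(U(7,15))| = C(15,7) = 6435.
Total bases = 7 * 6435 = 45045.

45045


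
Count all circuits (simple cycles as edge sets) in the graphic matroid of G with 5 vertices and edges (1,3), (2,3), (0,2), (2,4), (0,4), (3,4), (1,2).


A circuit in a graphic matroid = edge set of a simple cycle.
G has 5 vertices and 7 edges.
Enumerating all minimal edge subsets forming cycles...
Total circuits found: 6.

6


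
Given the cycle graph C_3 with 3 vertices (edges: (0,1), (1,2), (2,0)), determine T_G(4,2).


T(C_3; x,y) = x + x^2 + ... + x^(2) + y.
T(4,2) = 4^1 + 4^2 + 2
= 4 + 16 + 2
= 22.

22


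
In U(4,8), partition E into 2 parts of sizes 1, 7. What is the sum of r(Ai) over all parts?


r(Ai) = min(|Ai|, 4) for each part.
Sum = min(1,4) + min(7,4)
    = 1 + 4
    = 5.

5


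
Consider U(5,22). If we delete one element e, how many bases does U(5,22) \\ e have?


Deleting e from U(5,22) gives U(5,21) since n > r.
Bases of U(5,21) = C(21,5) = 21! / (5! * 16!) = 20349.

20349


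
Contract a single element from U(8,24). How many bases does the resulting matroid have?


Contracting e from U(8,24) gives U(7,23).
Bases of U(7,23) = C(23,7) = 23! / (7! * 16!) = 245157.

245157


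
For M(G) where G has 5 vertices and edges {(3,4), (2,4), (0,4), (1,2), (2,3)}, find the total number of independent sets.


An independent set in a graphic matroid is an acyclic edge subset.
G has 5 vertices and 5 edges.
Enumerate all 2^5 = 32 subsets, checking for acyclicity.
Total independent sets = 28.

28


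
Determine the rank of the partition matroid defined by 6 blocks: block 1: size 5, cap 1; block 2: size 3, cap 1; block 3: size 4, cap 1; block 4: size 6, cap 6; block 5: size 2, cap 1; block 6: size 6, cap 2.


Rank of a partition matroid = sum of min(|Si|, ci) for each block.
= min(5,1) + min(3,1) + min(4,1) + min(6,6) + min(2,1) + min(6,2)
= 1 + 1 + 1 + 6 + 1 + 2
= 12.

12


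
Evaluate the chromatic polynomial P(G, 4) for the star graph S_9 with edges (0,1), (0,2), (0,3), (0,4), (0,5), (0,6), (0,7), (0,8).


P(tree, k) = k * (k-1)^(8) for any tree on 9 vertices.
P(4) = 4 * 3^8 = 4 * 6561 = 26244.

26244


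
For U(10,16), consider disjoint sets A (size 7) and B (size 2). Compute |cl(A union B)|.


|A union B| = 7 + 2 = 9 (disjoint).
In U(10,16), cl(S) = S if |S| < 10, else cl(S) = E.
Since 9 < 10, cl(A union B) = A union B.
|cl(A union B)| = 9.

9


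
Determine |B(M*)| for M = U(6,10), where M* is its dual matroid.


The dual of U(r,n) is U(n-r, n) = U(4,10).
Bases of U(4,10) are all (4)-element subsets.
|B(M*)| = (10 choose 4) = 210.

210


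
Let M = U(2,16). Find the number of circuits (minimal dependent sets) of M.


In U(2,16), circuits are the (3)-element subsets.
Any set of 3 elements is dependent, and removing any one element gives
an independent set of size 2, so it is a minimal dependent set.
Number of circuits = (16 choose 3) = 560.

560


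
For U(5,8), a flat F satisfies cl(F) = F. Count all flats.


Flats of U(5,8): every subset of size < 5 is a flat, plus E itself.
Count = (8 choose 0) + (8 choose 1) + (8 choose 2) + (8 choose 3) + (8 choose 4) + 1
     = 1 + 8 + 28 + 56 + 70 + 1
     = 164.

164


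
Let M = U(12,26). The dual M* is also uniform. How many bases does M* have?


The dual of U(r,n) is U(n-r, n) = U(14,26).
Bases of U(14,26) are all (14)-element subsets.
|B(M*)| = C(26,14) = 9657700.

9657700


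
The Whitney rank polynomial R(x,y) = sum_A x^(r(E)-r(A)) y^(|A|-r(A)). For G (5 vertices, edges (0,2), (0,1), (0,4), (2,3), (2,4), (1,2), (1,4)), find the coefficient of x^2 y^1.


R(x,y) = sum over A in 2^E of x^(r(E)-r(A)) * y^(|A|-r(A)).
G has 5 vertices, 7 edges. r(E) = 4.
Enumerate all 2^7 = 128 subsets.
Count subsets with r(E)-r(A)=2 and |A|-r(A)=1: 4.

4


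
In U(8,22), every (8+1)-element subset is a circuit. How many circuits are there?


In U(8,22), circuits are the (9)-element subsets.
Any set of 9 elements is dependent, and removing any one element gives
an independent set of size 8, so it is a minimal dependent set.
Number of circuits = C(22,9) = 497420.

497420


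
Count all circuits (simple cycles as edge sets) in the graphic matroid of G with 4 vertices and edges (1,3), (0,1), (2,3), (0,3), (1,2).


A circuit in a graphic matroid = edge set of a simple cycle.
G has 4 vertices and 5 edges.
Enumerating all minimal edge subsets forming cycles...
Total circuits found: 3.

3


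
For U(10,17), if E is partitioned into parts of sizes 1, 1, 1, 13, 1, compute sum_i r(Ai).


r(Ai) = min(|Ai|, 10) for each part.
Sum = min(1,10) + min(1,10) + min(1,10) + min(13,10) + min(1,10)
    = 1 + 1 + 1 + 10 + 1
    = 14.

14


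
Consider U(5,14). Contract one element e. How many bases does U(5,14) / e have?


Contracting e from U(5,14) gives U(4,13).
Bases of U(4,13) = C(13,4) = 13! / (4! * 9!) = 715.

715


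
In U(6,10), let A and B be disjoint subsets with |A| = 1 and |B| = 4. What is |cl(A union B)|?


|A union B| = 1 + 4 = 5 (disjoint).
In U(6,10), cl(S) = S if |S| < 6, else cl(S) = E.
Since 5 < 6, cl(A union B) = A union B.
|cl(A union B)| = 5.

5


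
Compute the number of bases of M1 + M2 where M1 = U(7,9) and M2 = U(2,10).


Bases of a direct sum M1 + M2: |B| = |B(M1)| * |B(M2)|.
|B(U(7,9))| = C(9,7) = 36.
|B(U(2,10))| = C(10,2) = 45.
Total bases = 36 * 45 = 1620.

1620


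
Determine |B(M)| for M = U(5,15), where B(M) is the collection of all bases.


Bases of U(5,15) are all 5-element subsets of the 15-element ground set.
Number of bases = C(15,5).
C(15,5) = 3003.

3003


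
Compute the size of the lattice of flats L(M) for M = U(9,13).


Flats of U(9,13): every subset of size < 9 is a flat, plus E itself.
Count = (13 choose 0) + (13 choose 1) + (13 choose 2) + (13 choose 3) + (13 choose 4) + (13 choose 5) + (13 choose 6) + (13 choose 7) + (13 choose 8) + 1
     = 1 + 13 + 78 + 286 + 715 + 1287 + 1716 + 1716 + 1287 + 1
     = 7100.

7100


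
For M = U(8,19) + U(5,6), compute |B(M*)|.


(M1+M2)* = M1* + M2*.
M1* = U(11,19), bases: C(19,11) = 75582.
M2* = U(1,6), bases: C(6,1) = 6.
|B(M*)| = 75582 * 6 = 453492.

453492


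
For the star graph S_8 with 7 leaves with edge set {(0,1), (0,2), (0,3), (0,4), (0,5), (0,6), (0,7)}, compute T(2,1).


A star on 8 vertices is a tree with 7 edges.
T(x,y) = x^(7) for any tree.
T(2,1) = 2^7 = 128.

128


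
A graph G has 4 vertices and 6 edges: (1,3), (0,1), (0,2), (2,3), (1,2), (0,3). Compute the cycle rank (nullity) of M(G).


Cycle rank (nullity) = |E| - r(M) = |E| - (|V| - c).
|E| = 6, |V| = 4, c = 1.
Nullity = 6 - (4 - 1) = 6 - 3 = 3.

3


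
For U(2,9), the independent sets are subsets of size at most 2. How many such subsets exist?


Independent sets of U(2,9) are all subsets of size <= 2.
Count = C(9,0) + C(9,1) + C(9,2)
     = 1 + 9 + 36
     = 46.

46


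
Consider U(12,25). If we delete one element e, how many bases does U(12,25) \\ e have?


Deleting e from U(12,25) gives U(12,24) since n > r.
Bases of U(12,24) = C(24,12) = 24! / (12! * 12!) = 2704156.

2704156
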